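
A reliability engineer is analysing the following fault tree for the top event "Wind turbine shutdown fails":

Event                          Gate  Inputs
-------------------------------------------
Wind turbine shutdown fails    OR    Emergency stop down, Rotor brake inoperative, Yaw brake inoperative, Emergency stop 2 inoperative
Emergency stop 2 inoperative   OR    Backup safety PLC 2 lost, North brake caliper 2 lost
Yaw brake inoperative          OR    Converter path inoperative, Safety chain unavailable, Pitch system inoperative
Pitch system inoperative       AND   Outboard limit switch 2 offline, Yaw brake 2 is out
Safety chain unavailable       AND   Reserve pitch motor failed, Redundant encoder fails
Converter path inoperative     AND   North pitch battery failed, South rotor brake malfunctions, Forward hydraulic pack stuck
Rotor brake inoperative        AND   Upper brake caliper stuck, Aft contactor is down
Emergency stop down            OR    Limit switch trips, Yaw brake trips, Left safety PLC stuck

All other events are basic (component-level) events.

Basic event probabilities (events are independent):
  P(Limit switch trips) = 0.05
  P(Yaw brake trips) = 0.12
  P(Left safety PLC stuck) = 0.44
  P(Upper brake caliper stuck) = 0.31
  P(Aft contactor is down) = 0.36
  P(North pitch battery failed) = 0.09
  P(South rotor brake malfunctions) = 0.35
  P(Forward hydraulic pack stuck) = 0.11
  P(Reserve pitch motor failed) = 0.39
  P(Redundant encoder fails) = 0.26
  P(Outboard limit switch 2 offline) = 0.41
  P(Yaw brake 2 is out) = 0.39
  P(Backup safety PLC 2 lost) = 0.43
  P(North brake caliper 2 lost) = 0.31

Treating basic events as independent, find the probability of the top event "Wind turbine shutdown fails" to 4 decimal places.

P(Emergency stop down) [OR] = 1 − (1−0.05) × (1−0.12) × (1−0.44) = 0.531840
P(Rotor brake inoperative) [AND] = 0.31 × 0.36 = 0.111600
P(Converter path inoperative) [AND] = 0.09 × 0.35 × 0.11 = 0.003465
P(Safety chain unavailable) [AND] = 0.39 × 0.26 = 0.101400
P(Pitch system inoperative) [AND] = 0.41 × 0.39 = 0.159900
P(Yaw brake inoperative) [OR] = 1 − (1−0.003465) × (1−0.101400) × (1−0.159900) = 0.247702
P(Emergency stop 2 inoperative) [OR] = 1 − (1−0.43) × (1−0.31) = 0.606700
P(Wind turbine shutdown fails) [OR] = 1 − (1−0.531840) × (1−0.111600) × (1−0.247702) × (1−0.606700) = 0.876940
Rounded to 4 decimal places: P(Wind turbine shutdown fails) ≈ 0.8769.

0.8769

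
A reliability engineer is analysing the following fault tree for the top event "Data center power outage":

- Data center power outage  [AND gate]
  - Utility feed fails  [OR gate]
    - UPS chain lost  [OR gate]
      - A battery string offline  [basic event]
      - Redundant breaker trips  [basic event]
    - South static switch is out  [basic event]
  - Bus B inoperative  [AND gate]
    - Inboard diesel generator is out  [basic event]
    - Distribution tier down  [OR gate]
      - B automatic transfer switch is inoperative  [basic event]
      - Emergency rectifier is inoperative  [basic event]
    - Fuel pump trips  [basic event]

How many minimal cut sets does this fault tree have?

6

UPS chain lost [OR]: union of children's cut sets → 2 cut set(s).
Utility feed fails [OR]: union of children's cut sets → 3 cut set(s).
Distribution tier down [OR]: union of children's cut sets → 2 cut set(s).
Bus B inoperative [AND]: one cut set from each child combined → 1 × 2 × 1 = 2 cut set(s).
Data center power outage [AND]: one cut set from each child combined → 3 × 2 = 6 cut set(s).
Minimal cut sets: {A battery string offline, B automatic transfer switch is inoperative, Fuel pump trips, Inboard diesel generator is out}; {A battery string offline, Emergency rectifier is inoperative, Fuel pump trips, Inboard diesel generator is out}; {B automatic transfer switch is inoperative, Fuel pump trips, Inboard diesel generator is out, Redundant breaker trips}; {Emergency rectifier is inoperative, Fuel pump trips, Inboard diesel generator is out, Redundant breaker trips}; {B automatic transfer switch is inoperative, Fuel pump trips, Inboard diesel generator is out, South static switch is out}; {Emergency rectifier is inoperative, Fuel pump trips, Inboard diesel generator is out, South static switch is out}.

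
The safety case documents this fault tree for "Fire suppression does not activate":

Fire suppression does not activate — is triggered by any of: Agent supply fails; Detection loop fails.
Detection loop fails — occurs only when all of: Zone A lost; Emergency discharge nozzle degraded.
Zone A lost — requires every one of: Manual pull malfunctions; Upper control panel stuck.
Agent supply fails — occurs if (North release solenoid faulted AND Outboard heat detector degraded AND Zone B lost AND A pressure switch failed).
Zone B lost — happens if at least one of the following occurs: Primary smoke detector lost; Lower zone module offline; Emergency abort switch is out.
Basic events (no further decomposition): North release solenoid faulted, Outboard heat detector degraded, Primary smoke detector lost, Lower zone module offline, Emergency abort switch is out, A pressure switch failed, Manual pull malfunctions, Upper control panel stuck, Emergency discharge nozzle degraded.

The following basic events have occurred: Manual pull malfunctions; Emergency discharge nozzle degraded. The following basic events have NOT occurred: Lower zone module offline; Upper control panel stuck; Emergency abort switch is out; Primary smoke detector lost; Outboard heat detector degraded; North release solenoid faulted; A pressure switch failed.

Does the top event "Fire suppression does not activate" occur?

Zone B lost [OR]: Primary smoke detector lost=not, Lower zone module offline=not, Emergency abort switch is out=not → no input occurs → does not occur.
Agent supply fails [AND]: North release solenoid faulted=not, Outboard heat detector degraded=not, Zone B lost=not, A pressure switch failed=not → not all inputs occur → does not occur.
Zone A lost [AND]: Manual pull malfunctions=occurs, Upper control panel stuck=not → not all inputs occur → does not occur.
Detection loop fails [AND]: Zone A lost=not, Emergency discharge nozzle degraded=occurs → not all inputs occur → does not occur.
Fire suppression does not activate [OR]: Agent supply fails=not, Detection loop fails=not → no input occurs → does not occur.

No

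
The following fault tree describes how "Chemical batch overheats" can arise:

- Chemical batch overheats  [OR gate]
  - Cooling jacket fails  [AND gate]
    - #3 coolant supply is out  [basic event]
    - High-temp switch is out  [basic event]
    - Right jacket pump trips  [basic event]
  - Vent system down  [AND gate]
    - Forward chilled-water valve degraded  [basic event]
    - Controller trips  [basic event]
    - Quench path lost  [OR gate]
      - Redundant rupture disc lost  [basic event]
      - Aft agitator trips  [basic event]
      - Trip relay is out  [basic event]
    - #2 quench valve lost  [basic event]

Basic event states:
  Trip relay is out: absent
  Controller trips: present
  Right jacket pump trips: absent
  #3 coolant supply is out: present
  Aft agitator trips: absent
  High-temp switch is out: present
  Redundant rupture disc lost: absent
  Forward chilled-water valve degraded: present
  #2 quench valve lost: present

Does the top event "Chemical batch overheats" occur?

No

Cooling jacket fails [AND]: #3 coolant supply is out=occurs, High-temp switch is out=occurs, Right jacket pump trips=not → not all inputs occur → does not occur.
Quench path lost [OR]: Redundant rupture disc lost=not, Aft agitator trips=not, Trip relay is out=not → no input occurs → does not occur.
Vent system down [AND]: Forward chilled-water valve degraded=occurs, Controller trips=occurs, Quench path lost=not, #2 quench valve lost=occurs → not all inputs occur → does not occur.
Chemical batch overheats [OR]: Cooling jacket fails=not, Vent system down=not → no input occurs → does not occur.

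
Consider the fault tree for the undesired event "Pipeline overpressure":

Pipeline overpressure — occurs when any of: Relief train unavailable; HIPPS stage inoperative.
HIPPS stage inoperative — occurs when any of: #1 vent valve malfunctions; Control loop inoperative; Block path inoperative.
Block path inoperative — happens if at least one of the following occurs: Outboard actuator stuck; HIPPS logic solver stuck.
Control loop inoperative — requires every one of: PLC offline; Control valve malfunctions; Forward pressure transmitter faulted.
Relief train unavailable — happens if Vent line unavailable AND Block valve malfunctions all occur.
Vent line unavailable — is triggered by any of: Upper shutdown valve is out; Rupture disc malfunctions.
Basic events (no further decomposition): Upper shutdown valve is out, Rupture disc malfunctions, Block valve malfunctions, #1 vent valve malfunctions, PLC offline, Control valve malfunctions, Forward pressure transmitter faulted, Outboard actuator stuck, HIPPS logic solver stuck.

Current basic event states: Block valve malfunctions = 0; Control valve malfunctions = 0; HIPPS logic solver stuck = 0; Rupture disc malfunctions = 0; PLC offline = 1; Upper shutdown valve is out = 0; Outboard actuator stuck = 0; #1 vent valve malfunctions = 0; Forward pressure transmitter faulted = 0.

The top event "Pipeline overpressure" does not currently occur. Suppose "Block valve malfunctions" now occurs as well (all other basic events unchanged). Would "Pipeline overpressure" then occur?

Counterfactual: set "Block valve malfunctions" to occurred.
Vent line unavailable [OR]: Upper shutdown valve is out=not, Rupture disc malfunctions=not → no input occurs → does not occur.
Relief train unavailable [AND]: Vent line unavailable=not, Block valve malfunctions=occurs → not all inputs occur → does not occur.
Control loop inoperative [AND]: PLC offline=occurs, Control valve malfunctions=not, Forward pressure transmitter faulted=not → not all inputs occur → does not occur.
Block path inoperative [OR]: Outboard actuator stuck=not, HIPPS logic solver stuck=not → no input occurs → does not occur.
HIPPS stage inoperative [OR]: #1 vent valve malfunctions=not, Control loop inoperative=not, Block path inoperative=not → no input occurs → does not occur.
Pipeline overpressure [OR]: Relief train unavailable=not, HIPPS stage inoperative=not → no input occurs → does not occur.

No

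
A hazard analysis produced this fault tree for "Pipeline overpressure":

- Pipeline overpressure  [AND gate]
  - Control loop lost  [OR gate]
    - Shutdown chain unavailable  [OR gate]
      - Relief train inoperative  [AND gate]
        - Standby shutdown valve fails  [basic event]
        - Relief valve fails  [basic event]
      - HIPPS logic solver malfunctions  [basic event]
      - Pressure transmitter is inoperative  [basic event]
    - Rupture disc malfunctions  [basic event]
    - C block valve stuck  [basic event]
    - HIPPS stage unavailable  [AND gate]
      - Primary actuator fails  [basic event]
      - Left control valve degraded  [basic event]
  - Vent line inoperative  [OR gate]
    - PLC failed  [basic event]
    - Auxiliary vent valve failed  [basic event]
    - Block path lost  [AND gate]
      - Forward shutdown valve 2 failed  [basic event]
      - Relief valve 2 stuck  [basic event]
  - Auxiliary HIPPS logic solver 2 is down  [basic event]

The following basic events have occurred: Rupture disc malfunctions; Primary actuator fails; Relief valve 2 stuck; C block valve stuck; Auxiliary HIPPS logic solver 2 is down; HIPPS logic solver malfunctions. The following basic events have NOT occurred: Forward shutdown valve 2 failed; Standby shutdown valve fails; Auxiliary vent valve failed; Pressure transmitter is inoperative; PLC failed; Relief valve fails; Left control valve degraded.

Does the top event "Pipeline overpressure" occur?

No

Relief train inoperative [AND]: Standby shutdown valve fails=not, Relief valve fails=not → not all inputs occur → does not occur.
Shutdown chain unavailable [OR]: Relief train inoperative=not, HIPPS logic solver malfunctions=occurs, Pressure transmitter is inoperative=not → at least one input occurs → occurs.
HIPPS stage unavailable [AND]: Primary actuator fails=occurs, Left control valve degraded=not → not all inputs occur → does not occur.
Control loop lost [OR]: Shutdown chain unavailable=occurs, Rupture disc malfunctions=occurs, C block valve stuck=occurs, HIPPS stage unavailable=not → at least one input occurs → occurs.
Block path lost [AND]: Forward shutdown valve 2 failed=not, Relief valve 2 stuck=occurs → not all inputs occur → does not occur.
Vent line inoperative [OR]: PLC failed=not, Auxiliary vent valve failed=not, Block path lost=not → no input occurs → does not occur.
Pipeline overpressure [AND]: Control loop lost=occurs, Vent line inoperative=not, Auxiliary HIPPS logic solver 2 is down=occurs → not all inputs occur → does not occur.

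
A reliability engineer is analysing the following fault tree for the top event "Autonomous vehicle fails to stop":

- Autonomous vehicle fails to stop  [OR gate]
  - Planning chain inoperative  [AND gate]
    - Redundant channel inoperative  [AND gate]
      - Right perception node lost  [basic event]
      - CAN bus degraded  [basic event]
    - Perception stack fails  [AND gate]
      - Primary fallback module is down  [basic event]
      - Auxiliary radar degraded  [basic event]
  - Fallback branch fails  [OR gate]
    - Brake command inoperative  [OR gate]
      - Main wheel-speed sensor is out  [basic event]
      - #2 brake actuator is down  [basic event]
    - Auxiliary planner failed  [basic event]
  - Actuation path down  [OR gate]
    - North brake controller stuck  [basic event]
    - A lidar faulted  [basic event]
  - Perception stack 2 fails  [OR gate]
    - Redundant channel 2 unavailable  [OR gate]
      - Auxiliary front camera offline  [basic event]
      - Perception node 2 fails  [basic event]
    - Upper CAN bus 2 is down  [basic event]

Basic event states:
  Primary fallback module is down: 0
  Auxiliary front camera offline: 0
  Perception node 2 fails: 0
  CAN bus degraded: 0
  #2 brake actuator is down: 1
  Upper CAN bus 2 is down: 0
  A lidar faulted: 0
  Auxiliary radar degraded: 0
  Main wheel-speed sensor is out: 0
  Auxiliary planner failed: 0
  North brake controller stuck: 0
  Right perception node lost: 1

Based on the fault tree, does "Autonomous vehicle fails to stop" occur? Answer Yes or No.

Redundant channel inoperative [AND]: Right perception node lost=occurs, CAN bus degraded=not → not all inputs occur → does not occur.
Perception stack fails [AND]: Primary fallback module is down=not, Auxiliary radar degraded=not → not all inputs occur → does not occur.
Planning chain inoperative [AND]: Redundant channel inoperative=not, Perception stack fails=not → not all inputs occur → does not occur.
Brake command inoperative [OR]: Main wheel-speed sensor is out=not, #2 brake actuator is down=occurs → at least one input occurs → occurs.
Fallback branch fails [OR]: Brake command inoperative=occurs, Auxiliary planner failed=not → at least one input occurs → occurs.
Actuation path down [OR]: North brake controller stuck=not, A lidar faulted=not → no input occurs → does not occur.
Redundant channel 2 unavailable [OR]: Auxiliary front camera offline=not, Perception node 2 fails=not → no input occurs → does not occur.
Perception stack 2 fails [OR]: Redundant channel 2 unavailable=not, Upper CAN bus 2 is down=not → no input occurs → does not occur.
Autonomous vehicle fails to stop [OR]: Planning chain inoperative=not, Fallback branch fails=occurs, Actuation path down=not, Perception stack 2 fails=not → at least one input occurs → occurs.

Yes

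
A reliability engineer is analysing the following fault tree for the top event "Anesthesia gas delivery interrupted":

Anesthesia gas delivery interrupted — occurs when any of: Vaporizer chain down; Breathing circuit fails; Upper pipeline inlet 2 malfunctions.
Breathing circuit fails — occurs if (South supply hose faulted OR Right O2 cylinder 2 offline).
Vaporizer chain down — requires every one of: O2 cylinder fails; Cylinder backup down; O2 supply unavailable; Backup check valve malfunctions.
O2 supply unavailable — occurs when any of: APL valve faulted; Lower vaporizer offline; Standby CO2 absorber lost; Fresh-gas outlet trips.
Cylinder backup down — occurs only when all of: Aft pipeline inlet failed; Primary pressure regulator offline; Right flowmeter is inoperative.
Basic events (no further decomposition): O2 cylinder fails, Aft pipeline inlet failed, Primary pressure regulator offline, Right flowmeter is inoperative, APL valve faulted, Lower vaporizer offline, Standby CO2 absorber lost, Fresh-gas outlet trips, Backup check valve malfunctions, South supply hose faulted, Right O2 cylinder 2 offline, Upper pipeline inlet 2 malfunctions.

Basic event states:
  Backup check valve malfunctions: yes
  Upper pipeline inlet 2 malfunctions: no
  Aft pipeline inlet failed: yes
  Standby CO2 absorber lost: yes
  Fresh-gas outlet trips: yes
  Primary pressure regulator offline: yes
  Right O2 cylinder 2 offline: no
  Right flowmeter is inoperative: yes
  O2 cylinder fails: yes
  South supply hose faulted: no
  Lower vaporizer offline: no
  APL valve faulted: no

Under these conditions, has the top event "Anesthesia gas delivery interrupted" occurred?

Yes

Cylinder backup down [AND]: Aft pipeline inlet failed=occurs, Primary pressure regulator offline=occurs, Right flowmeter is inoperative=occurs → all inputs occur → occurs.
O2 supply unavailable [OR]: APL valve faulted=not, Lower vaporizer offline=not, Standby CO2 absorber lost=occurs, Fresh-gas outlet trips=occurs → at least one input occurs → occurs.
Vaporizer chain down [AND]: O2 cylinder fails=occurs, Cylinder backup down=occurs, O2 supply unavailable=occurs, Backup check valve malfunctions=occurs → all inputs occur → occurs.
Breathing circuit fails [OR]: South supply hose faulted=not, Right O2 cylinder 2 offline=not → no input occurs → does not occur.
Anesthesia gas delivery interrupted [OR]: Vaporizer chain down=occurs, Breathing circuit fails=not, Upper pipeline inlet 2 malfunctions=not → at least one input occurs → occurs.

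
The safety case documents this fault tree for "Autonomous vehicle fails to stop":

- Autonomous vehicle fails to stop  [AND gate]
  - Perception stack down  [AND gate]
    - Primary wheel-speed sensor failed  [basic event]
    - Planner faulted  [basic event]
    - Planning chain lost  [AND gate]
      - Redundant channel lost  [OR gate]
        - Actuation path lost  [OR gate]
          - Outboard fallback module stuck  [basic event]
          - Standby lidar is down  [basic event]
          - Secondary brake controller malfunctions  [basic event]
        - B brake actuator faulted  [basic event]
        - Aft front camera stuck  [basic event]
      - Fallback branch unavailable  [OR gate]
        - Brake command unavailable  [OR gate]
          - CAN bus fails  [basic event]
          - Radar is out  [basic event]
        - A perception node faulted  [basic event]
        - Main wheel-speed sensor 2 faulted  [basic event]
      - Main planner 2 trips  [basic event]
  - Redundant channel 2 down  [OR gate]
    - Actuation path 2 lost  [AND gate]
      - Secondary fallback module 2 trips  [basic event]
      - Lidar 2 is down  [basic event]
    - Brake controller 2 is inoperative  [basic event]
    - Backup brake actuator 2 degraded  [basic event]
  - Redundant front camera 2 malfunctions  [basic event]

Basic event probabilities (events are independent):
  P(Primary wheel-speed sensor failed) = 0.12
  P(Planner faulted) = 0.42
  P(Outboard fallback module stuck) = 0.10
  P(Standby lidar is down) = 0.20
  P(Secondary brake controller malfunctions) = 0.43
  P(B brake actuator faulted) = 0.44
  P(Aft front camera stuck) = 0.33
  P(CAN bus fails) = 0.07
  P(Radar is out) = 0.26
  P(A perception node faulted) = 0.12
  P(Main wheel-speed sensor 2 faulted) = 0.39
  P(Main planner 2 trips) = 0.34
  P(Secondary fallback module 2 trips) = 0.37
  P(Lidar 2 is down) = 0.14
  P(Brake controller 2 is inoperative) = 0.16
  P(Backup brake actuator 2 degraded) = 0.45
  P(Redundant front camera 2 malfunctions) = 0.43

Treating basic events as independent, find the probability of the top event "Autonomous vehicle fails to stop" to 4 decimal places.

P(Actuation path lost) [OR] = 1 − (1−0.10) × (1−0.20) × (1−0.43) = 0.589600
P(Redundant channel lost) [OR] = 1 − (1−0.589600) × (1−0.44) × (1−0.33) = 0.846018
P(Brake command unavailable) [OR] = 1 − (1−0.07) × (1−0.26) = 0.311800
P(Fallback branch unavailable) [OR] = 1 − (1−0.311800) × (1−0.12) × (1−0.39) = 0.630574
P(Planning chain lost) [AND] = 0.846018 × 0.630574 × 0.34 = 0.181382
P(Perception stack down) [AND] = 0.12 × 0.42 × 0.181382 = 0.009142
P(Actuation path 2 lost) [AND] = 0.37 × 0.14 = 0.051800
P(Redundant channel 2 down) [OR] = 1 − (1−0.051800) × (1−0.16) × (1−0.45) = 0.561932
P(Autonomous vehicle fails to stop) [AND] = 0.009142 × 0.561932 × 0.43 = 0.002209
Rounded to 4 decimal places: P(Autonomous vehicle fails to stop) ≈ 0.0022.

0.0022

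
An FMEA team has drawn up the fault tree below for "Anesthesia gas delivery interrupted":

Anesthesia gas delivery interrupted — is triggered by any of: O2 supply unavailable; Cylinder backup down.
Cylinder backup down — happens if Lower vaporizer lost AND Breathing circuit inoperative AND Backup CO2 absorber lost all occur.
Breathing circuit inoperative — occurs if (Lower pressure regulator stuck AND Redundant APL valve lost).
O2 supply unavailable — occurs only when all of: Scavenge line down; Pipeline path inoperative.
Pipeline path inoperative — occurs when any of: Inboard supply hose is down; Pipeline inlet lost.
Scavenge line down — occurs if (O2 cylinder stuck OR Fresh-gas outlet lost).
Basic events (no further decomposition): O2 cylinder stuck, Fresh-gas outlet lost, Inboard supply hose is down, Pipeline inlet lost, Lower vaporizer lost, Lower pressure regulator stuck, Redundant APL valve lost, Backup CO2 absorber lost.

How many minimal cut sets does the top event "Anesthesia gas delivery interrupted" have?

Scavenge line down [OR]: union of children's cut sets → 2 cut set(s).
Pipeline path inoperative [OR]: union of children's cut sets → 2 cut set(s).
O2 supply unavailable [AND]: one cut set from each child combined → 2 × 2 = 4 cut set(s).
Breathing circuit inoperative [AND]: one cut set from each child combined → 1 × 1 = 1 cut set(s).
Cylinder backup down [AND]: one cut set from each child combined → 1 × 1 × 1 = 1 cut set(s).
Anesthesia gas delivery interrupted [OR]: union of children's cut sets → 5 cut set(s).
Minimal cut sets: {Inboard supply hose is down, O2 cylinder stuck}; {O2 cylinder stuck, Pipeline inlet lost}; {Fresh-gas outlet lost, Inboard supply hose is down}; {Fresh-gas outlet lost, Pipeline inlet lost}; {Backup CO2 absorber lost, Lower pressure regulator stuck, Lower vaporizer lost, Redundant APL valve lost}.

5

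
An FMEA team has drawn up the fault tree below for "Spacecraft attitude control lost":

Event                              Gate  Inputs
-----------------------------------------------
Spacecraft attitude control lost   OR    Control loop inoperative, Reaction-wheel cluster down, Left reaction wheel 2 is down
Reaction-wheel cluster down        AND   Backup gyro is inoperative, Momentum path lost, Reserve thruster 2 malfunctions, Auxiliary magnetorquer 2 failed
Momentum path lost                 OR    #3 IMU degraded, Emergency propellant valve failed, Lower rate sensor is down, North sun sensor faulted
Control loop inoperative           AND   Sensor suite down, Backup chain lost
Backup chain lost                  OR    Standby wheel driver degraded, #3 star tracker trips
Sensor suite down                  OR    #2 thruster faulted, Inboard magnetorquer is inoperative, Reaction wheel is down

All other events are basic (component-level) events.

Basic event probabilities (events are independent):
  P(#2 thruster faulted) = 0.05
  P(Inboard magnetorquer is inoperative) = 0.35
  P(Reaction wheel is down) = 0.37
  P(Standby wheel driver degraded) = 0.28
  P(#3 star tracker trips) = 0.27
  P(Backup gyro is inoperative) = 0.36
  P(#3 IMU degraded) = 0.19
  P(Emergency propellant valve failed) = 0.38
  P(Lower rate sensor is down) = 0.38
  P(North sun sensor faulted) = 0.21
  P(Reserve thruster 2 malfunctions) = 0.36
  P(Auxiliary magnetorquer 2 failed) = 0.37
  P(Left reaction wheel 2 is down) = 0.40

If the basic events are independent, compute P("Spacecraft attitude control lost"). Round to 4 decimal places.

0.5893

P(Sensor suite down) [OR] = 1 − (1−0.05) × (1−0.35) × (1−0.37) = 0.610975
P(Backup chain lost) [OR] = 1 − (1−0.28) × (1−0.27) = 0.474400
P(Control loop inoperative) [AND] = 0.610975 × 0.474400 = 0.289847
P(Momentum path lost) [OR] = 1 − (1−0.19) × (1−0.38) × (1−0.38) × (1−0.21) = 0.754022
P(Reaction-wheel cluster down) [AND] = 0.36 × 0.754022 × 0.36 × 0.37 = 0.036157
P(Spacecraft attitude control lost) [OR] = 1 − (1−0.289847) × (1−0.036157) × (1−0.40) = 0.589314
Rounded to 4 decimal places: P(Spacecraft attitude control lost) ≈ 0.5893.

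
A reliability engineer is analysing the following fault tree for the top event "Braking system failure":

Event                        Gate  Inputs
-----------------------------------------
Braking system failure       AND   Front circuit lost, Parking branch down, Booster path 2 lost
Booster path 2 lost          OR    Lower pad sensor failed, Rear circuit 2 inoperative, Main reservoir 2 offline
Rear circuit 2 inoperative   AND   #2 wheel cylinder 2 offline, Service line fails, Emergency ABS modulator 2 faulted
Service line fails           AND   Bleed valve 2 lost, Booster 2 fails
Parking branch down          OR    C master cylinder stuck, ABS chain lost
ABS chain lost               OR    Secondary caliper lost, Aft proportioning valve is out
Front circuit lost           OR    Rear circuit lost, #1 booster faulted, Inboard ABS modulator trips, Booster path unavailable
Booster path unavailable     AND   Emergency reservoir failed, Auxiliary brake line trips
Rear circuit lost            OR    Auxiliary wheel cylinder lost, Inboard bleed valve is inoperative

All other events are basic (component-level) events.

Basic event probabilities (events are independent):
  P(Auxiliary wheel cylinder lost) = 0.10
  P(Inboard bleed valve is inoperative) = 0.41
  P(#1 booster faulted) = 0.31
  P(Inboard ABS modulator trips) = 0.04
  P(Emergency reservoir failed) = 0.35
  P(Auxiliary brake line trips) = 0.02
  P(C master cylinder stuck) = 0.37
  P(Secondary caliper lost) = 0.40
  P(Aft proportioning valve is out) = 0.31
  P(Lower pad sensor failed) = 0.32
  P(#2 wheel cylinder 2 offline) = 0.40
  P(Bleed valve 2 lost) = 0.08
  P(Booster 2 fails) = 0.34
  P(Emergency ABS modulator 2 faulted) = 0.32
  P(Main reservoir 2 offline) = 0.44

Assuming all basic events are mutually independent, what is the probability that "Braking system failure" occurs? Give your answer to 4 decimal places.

P(Rear circuit lost) [OR] = 1 − (1−0.10) × (1−0.41) = 0.469000
P(Booster path unavailable) [AND] = 0.35 × 0.02 = 0.007000
P(Front circuit lost) [OR] = 1 − (1−0.469000) × (1−0.31) × (1−0.04) × (1−0.007000) = 0.650728
P(ABS chain lost) [OR] = 1 − (1−0.40) × (1−0.31) = 0.586000
P(Parking branch down) [OR] = 1 − (1−0.37) × (1−0.586000) = 0.739180
P(Service line fails) [AND] = 0.08 × 0.34 = 0.027200
P(Rear circuit 2 inoperative) [AND] = 0.40 × 0.027200 × 0.32 = 0.003482
P(Booster path 2 lost) [OR] = 1 − (1−0.32) × (1−0.003482) × (1−0.44) = 0.620526
P(Braking system failure) [AND] = 0.650728 × 0.739180 × 0.620526 = 0.298476
Rounded to 4 decimal places: P(Braking system failure) ≈ 0.2985.

0.2985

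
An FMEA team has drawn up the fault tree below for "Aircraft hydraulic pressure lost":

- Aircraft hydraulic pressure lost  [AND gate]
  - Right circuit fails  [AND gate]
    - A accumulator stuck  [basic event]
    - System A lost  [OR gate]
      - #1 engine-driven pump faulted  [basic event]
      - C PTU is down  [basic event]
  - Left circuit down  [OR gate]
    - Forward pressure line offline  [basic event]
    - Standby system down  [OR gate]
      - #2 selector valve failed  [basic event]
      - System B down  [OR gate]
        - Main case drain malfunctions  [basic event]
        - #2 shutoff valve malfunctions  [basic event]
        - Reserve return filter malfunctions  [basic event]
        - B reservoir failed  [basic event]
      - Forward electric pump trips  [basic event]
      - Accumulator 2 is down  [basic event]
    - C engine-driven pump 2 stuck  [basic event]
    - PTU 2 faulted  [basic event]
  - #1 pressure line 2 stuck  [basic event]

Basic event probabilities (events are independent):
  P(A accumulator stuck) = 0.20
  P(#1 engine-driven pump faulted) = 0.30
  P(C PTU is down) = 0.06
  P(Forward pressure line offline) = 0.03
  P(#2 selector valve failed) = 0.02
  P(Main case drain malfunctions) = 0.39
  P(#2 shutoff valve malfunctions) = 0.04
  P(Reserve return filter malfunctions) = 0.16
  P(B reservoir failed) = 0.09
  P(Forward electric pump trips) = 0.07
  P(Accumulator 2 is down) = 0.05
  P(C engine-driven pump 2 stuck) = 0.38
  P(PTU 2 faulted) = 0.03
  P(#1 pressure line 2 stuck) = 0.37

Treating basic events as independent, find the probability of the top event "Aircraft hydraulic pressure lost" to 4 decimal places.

0.0196

P(System A lost) [OR] = 1 − (1−0.30) × (1−0.06) = 0.342000
P(Right circuit fails) [AND] = 0.20 × 0.342000 = 0.068400
P(System B down) [OR] = 1 − (1−0.39) × (1−0.04) × (1−0.16) × (1−0.09) = 0.552367
P(Standby system down) [OR] = 1 − (1−0.02) × (1−0.552367) × (1−0.07) × (1−0.05) = 0.612426
P(Left circuit down) [OR] = 1 − (1−0.03) × (1−0.612426) × (1−0.38) × (1−0.03) = 0.773906
P(Aircraft hydraulic pressure lost) [AND] = 0.068400 × 0.773906 × 0.37 = 0.019586
Rounded to 4 decimal places: P(Aircraft hydraulic pressure lost) ≈ 0.0196.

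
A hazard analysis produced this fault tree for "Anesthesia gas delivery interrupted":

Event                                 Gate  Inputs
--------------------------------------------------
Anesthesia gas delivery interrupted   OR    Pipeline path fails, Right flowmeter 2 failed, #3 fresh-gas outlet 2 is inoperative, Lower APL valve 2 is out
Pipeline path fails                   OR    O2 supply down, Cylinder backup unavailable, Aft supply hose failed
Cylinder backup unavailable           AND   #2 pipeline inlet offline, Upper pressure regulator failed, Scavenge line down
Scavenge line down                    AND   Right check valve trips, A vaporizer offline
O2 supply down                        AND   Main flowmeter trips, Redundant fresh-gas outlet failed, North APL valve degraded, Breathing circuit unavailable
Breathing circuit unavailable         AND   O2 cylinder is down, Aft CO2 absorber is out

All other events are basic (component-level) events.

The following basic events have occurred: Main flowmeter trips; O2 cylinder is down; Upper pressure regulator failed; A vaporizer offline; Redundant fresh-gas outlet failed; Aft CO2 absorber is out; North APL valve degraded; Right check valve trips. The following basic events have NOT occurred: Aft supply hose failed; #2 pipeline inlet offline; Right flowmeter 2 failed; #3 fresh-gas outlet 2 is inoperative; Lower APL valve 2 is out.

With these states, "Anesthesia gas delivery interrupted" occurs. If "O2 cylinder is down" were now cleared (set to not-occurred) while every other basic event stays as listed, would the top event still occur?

Counterfactual: set "O2 cylinder is down" to not occurred.
Breathing circuit unavailable [AND]: O2 cylinder is down=not, Aft CO2 absorber is out=occurs → not all inputs occur → does not occur.
O2 supply down [AND]: Main flowmeter trips=occurs, Redundant fresh-gas outlet failed=occurs, North APL valve degraded=occurs, Breathing circuit unavailable=not → not all inputs occur → does not occur.
Scavenge line down [AND]: Right check valve trips=occurs, A vaporizer offline=occurs → all inputs occur → occurs.
Cylinder backup unavailable [AND]: #2 pipeline inlet offline=not, Upper pressure regulator failed=occurs, Scavenge line down=occurs → not all inputs occur → does not occur.
Pipeline path fails [OR]: O2 supply down=not, Cylinder backup unavailable=not, Aft supply hose failed=not → no input occurs → does not occur.
Anesthesia gas delivery interrupted [OR]: Pipeline path fails=not, Right flowmeter 2 failed=not, #3 fresh-gas outlet 2 is inoperative=not, Lower APL valve 2 is out=not → no input occurs → does not occur.

No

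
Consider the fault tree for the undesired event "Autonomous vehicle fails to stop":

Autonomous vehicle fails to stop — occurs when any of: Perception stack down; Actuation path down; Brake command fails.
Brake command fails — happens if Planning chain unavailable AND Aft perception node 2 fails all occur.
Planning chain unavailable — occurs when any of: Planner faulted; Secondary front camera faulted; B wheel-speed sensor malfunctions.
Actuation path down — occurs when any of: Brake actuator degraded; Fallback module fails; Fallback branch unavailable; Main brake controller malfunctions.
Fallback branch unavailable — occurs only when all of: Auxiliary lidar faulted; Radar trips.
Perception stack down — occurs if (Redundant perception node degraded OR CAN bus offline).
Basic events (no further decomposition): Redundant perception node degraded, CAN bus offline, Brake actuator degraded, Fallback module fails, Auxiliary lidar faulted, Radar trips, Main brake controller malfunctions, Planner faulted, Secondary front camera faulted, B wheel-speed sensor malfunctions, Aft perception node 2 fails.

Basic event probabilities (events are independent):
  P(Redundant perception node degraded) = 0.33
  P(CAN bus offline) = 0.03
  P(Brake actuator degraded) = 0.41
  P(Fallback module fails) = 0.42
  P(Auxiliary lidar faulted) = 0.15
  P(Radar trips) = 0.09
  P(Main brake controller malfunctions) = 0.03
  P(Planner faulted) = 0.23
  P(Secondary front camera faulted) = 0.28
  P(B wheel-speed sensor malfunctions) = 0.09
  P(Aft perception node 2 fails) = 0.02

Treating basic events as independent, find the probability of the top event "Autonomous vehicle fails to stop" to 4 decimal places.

0.7893

P(Perception stack down) [OR] = 1 − (1−0.33) × (1−0.03) = 0.350100
P(Fallback branch unavailable) [AND] = 0.15 × 0.09 = 0.013500
P(Actuation path down) [OR] = 1 − (1−0.41) × (1−0.42) × (1−0.013500) × (1−0.03) = 0.672547
P(Planning chain unavailable) [OR] = 1 − (1−0.23) × (1−0.28) × (1−0.09) = 0.495496
P(Brake command fails) [AND] = 0.495496 × 0.02 = 0.009910
P(Autonomous vehicle fails to stop) [OR] = 1 − (1−0.350100) × (1−0.672547) × (1−0.009910) = 0.789297
Rounded to 4 decimal places: P(Autonomous vehicle fails to stop) ≈ 0.7893.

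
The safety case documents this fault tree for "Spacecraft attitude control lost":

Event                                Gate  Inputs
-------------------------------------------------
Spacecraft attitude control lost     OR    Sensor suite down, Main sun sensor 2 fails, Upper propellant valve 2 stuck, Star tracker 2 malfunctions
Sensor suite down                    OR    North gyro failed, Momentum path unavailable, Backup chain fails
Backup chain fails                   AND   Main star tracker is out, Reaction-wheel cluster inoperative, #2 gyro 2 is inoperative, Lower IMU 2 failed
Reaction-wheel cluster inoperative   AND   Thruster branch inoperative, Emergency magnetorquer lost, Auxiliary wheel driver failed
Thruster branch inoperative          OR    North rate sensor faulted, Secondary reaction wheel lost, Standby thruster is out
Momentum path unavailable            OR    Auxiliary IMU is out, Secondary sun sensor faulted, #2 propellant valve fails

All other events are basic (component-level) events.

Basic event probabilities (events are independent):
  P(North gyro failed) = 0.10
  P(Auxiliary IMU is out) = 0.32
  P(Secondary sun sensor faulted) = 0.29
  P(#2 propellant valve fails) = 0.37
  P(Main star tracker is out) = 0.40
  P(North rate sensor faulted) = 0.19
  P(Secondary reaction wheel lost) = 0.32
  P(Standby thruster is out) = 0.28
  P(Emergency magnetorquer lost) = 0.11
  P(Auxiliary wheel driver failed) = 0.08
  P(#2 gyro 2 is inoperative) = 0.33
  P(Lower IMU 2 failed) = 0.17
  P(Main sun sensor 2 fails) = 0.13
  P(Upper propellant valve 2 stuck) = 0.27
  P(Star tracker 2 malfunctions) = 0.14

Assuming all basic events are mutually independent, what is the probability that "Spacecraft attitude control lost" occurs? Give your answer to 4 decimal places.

0.8505

P(Momentum path unavailable) [OR] = 1 − (1−0.32) × (1−0.29) × (1−0.37) = 0.695836
P(Thruster branch inoperative) [OR] = 1 − (1−0.19) × (1−0.32) × (1−0.28) = 0.603424
P(Reaction-wheel cluster inoperative) [AND] = 0.603424 × 0.11 × 0.08 = 0.005310
P(Backup chain fails) [AND] = 0.40 × 0.005310 × 0.33 × 0.17 = 0.000119
P(Sensor suite down) [OR] = 1 − (1−0.10) × (1−0.695836) × (1−0.000119) = 0.726285
P(Spacecraft attitude control lost) [OR] = 1 − (1−0.726285) × (1−0.13) × (1−0.27) × (1−0.14) = 0.850501
Rounded to 4 decimal places: P(Spacecraft attitude control lost) ≈ 0.8505.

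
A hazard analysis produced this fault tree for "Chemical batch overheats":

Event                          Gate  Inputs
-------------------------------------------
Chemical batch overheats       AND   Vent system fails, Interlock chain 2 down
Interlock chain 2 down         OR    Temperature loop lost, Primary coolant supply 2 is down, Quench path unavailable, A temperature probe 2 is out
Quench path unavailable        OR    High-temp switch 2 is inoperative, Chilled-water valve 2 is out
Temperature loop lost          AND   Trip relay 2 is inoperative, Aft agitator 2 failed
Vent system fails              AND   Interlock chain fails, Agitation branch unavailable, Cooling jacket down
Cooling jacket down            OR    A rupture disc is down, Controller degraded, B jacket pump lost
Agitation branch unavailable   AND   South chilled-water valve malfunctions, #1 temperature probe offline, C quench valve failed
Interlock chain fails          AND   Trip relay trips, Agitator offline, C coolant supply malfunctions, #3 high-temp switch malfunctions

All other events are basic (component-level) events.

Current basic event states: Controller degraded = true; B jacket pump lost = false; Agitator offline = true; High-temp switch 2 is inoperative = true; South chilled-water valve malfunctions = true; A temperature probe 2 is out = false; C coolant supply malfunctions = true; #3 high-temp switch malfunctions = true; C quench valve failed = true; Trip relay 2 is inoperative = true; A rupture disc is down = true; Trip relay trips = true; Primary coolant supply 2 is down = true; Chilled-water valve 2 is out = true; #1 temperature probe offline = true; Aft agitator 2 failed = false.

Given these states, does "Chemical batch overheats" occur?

Yes

Interlock chain fails [AND]: Trip relay trips=occurs, Agitator offline=occurs, C coolant supply malfunctions=occurs, #3 high-temp switch malfunctions=occurs → all inputs occur → occurs.
Agitation branch unavailable [AND]: South chilled-water valve malfunctions=occurs, #1 temperature probe offline=occurs, C quench valve failed=occurs → all inputs occur → occurs.
Cooling jacket down [OR]: A rupture disc is down=occurs, Controller degraded=occurs, B jacket pump lost=not → at least one input occurs → occurs.
Vent system fails [AND]: Interlock chain fails=occurs, Agitation branch unavailable=occurs, Cooling jacket down=occurs → all inputs occur → occurs.
Temperature loop lost [AND]: Trip relay 2 is inoperative=occurs, Aft agitator 2 failed=not → not all inputs occur → does not occur.
Quench path unavailable [OR]: High-temp switch 2 is inoperative=occurs, Chilled-water valve 2 is out=occurs → at least one input occurs → occurs.
Interlock chain 2 down [OR]: Temperature loop lost=not, Primary coolant supply 2 is down=occurs, Quench path unavailable=occurs, A temperature probe 2 is out=not → at least one input occurs → occurs.
Chemical batch overheats [AND]: Vent system fails=occurs, Interlock chain 2 down=occurs → all inputs occur → occurs.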